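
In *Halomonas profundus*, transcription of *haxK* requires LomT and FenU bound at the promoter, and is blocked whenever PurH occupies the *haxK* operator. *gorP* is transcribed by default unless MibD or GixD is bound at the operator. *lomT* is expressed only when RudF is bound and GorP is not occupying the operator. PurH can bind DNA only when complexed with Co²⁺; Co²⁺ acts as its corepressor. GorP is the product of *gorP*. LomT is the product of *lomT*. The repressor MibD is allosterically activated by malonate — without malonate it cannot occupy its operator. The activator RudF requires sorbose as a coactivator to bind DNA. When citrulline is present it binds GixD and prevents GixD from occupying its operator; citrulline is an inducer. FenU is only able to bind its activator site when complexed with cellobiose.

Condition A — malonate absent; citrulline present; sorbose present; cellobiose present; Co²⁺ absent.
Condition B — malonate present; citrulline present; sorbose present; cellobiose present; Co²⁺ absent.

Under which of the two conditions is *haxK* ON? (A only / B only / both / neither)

Condition A:
Malonate is absent, so MibD is inactive.
Citrulline is present, so GixD is inactive.
With no repressor bound, *gorP* is transcribed.
So GorP is produced and active.
Sorbose is present, so RudF is active.
With repressor GorP bound, *lomT* is not transcribed.
So LomT is not produced.
Cellobiose is present, so FenU is active.
Co²⁺ is absent, so PurH is inactive.
Required activator LomT is absent, so *haxK* is not transcribed.
→ *haxK* is OFF in A.
Condition B:
Malonate is present, so MibD is active.
Citrulline is present, so GixD is inactive.
With repressor MibD bound, *gorP* is not transcribed.
So GorP is not produced.
Sorbose is present, so RudF is active.
No repressor is bound and RudF is active, so *lomT* is transcribed.
So LomT is produced and active.
Cellobiose is present, so FenU is active.
Co²⁺ is absent, so PurH is inactive.
No repressor is bound and LomT and FenU are active, so *haxK* is transcribed.
→ *haxK* is ON in B.

B only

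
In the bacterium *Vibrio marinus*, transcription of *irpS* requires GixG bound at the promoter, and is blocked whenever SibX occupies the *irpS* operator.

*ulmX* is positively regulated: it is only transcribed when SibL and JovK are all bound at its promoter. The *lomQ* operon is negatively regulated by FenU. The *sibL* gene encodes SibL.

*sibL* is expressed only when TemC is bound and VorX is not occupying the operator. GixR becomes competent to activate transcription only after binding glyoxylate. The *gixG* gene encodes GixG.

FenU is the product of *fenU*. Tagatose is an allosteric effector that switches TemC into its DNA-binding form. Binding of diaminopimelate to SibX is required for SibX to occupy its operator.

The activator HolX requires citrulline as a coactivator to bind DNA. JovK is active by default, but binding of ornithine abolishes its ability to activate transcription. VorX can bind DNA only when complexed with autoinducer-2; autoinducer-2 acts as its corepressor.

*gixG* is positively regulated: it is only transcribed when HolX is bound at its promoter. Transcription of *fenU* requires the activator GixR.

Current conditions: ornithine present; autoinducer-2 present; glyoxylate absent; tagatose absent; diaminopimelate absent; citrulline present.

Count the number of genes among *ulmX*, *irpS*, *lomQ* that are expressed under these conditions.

Autoinducer-2 is present, so VorX is active.
Tagatose is absent, so TemC is inactive.
With repressor VorX bound, *sibL* is not transcribed.
So SibL is not produced.
Ornithine is present, so JovK is inactive.
Required activator SibL is absent, so *ulmX* is not transcribed.
→ *ulmX* is OFF.
Diaminopimelate is absent, so SibX is inactive.
Citrulline is present, so HolX is active.
No repressor is bound and HolX is active, so *gixG* is transcribed.
So GixG is produced and active.
No repressor is bound and GixG is active, so *irpS* is transcribed.
→ *irpS* is ON.
Glyoxylate is absent, so GixR is inactive.
Required activator GixR is absent, so *fenU* is not transcribed.
So FenU is not produced.
With no repressor bound, *lomQ* is transcribed.
→ *lomQ* is ON.
2 of the 3 genes are transcribed.

2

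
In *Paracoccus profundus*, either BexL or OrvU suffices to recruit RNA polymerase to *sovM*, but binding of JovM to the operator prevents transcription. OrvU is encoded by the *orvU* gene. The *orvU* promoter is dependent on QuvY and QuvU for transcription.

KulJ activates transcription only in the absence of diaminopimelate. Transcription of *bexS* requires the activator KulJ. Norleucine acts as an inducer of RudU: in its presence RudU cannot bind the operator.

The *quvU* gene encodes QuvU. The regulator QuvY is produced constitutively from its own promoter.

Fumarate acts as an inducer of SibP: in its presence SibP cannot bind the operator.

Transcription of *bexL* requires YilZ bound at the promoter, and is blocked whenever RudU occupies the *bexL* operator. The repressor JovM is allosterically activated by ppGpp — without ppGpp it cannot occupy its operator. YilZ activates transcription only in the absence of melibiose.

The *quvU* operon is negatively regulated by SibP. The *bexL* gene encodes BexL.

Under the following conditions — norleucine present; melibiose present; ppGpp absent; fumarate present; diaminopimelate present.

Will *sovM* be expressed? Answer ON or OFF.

ON

ppGpp is absent, so JovM is inactive.
Melibiose is present, so YilZ is inactive.
Norleucine is present, so RudU is inactive.
Required activator YilZ is absent, so *bexL* is not transcribed.
So BexL is not produced.
QuvY is produced constitutively and is active.
Fumarate is present, so SibP is inactive.
With no repressor bound, *quvU* is transcribed.
So QuvU is produced and active.
No repressor is bound and QuvY and QuvU are active, so *orvU* is transcribed.
So OrvU is produced and active.
Activator OrvU is present, so *sovM* is transcribed.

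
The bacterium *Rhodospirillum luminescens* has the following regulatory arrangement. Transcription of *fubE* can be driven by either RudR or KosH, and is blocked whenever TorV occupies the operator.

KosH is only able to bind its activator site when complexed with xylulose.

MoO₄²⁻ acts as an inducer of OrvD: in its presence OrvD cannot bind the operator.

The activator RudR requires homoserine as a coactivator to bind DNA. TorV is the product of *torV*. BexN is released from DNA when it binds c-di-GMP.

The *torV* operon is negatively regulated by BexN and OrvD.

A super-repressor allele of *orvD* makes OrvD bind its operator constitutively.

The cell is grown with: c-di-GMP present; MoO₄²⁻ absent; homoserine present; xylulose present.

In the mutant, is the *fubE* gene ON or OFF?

Homoserine is present, so RudR is active.
c-di-GMP is present, so BexN is inactive.
OrvD is constitutively active in this strain.
With repressor OrvD bound, *torV* is not transcribed.
So TorV is not produced.
Xylulose is present, so KosH is active.
Activator RudR is present, so *fubE* is transcribed.

ON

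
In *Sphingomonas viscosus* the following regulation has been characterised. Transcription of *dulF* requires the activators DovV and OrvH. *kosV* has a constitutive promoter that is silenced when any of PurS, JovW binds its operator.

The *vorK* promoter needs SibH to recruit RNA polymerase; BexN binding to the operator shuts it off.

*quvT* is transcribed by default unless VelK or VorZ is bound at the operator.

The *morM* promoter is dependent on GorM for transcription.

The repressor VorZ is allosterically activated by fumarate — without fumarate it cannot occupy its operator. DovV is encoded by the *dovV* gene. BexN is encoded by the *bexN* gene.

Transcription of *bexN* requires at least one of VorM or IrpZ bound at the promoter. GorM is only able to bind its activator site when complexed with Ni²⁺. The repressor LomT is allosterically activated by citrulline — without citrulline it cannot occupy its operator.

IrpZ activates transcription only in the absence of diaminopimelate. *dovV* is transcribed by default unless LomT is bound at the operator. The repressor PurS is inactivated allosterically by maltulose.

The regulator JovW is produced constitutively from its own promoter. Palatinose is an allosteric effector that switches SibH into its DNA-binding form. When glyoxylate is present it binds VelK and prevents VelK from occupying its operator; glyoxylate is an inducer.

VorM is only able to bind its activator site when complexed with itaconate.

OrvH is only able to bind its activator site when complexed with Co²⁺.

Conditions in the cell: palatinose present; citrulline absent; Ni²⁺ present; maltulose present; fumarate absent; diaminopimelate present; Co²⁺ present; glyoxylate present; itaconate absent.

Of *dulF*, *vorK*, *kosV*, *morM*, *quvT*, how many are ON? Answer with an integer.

Citrulline is absent, so LomT is inactive.
With no repressor bound, *dovV* is transcribed.
So DovV is produced and active.
Co²⁺ is present, so OrvH is active.
No repressor is bound and DovV and OrvH are active, so *dulF* is transcribed.
→ *dulF* is ON.
Palatinose is present, so SibH is active.
Itaconate is absent, so VorM is inactive.
Diaminopimelate is present, so IrpZ is inactive.
No activator is available at the *bexN* promoter, so *bexN* is not transcribed.
So BexN is not produced.
No repressor is bound and SibH is active, so *vorK* is transcribed.
→ *vorK* is ON.
Maltulose is present, so PurS is inactive.
JovW is produced constitutively and is active.
With repressor JovW bound, *kosV* is not transcribed.
→ *kosV* is OFF.
Ni²⁺ is present, so GorM is active.
No repressor is bound and GorM is active, so *morM* is transcribed.
→ *morM* is ON.
Glyoxylate is present, so VelK is inactive.
Fumarate is absent, so VorZ is inactive.
With no repressor bound, *quvT* is transcribed.
→ *quvT* is ON.
4 of the 5 genes are transcribed.

4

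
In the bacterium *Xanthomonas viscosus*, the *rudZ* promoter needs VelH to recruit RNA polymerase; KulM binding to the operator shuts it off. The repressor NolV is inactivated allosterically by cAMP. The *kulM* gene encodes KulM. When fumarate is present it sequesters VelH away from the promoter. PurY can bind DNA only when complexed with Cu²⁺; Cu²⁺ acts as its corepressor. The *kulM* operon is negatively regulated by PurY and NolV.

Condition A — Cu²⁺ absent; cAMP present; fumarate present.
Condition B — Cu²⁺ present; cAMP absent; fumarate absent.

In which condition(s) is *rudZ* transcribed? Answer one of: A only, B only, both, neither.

Condition A:
Cu²⁺ is absent, so PurY is inactive.
cAMP is present, so NolV is inactive.
With no repressor bound, *kulM* is transcribed.
So KulM is produced and active.
Fumarate is present, so VelH is inactive.
With repressor KulM bound, *rudZ* is not transcribed.
→ *rudZ* is OFF in A.
Condition B:
Cu²⁺ is present, so PurY is active.
cAMP is absent, so NolV is active.
With repressor PurY bound, *kulM* is not transcribed.
So KulM is not produced.
Fumarate is absent, so VelH is active.
No repressor is bound and VelH is active, so *rudZ* is transcribed.
→ *rudZ* is ON in B.

B only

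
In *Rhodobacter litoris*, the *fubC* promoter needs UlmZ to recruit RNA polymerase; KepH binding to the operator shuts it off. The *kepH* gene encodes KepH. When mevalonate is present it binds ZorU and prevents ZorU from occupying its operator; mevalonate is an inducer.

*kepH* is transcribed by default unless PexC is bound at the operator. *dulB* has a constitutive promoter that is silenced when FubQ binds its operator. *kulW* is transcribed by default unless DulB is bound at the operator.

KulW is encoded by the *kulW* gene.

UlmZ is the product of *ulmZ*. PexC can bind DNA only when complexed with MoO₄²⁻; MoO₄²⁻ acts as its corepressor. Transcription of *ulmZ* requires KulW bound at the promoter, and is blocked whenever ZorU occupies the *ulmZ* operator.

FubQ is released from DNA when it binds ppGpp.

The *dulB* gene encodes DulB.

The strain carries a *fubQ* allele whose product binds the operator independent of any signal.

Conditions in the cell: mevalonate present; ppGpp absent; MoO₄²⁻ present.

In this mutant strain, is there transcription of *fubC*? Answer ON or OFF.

ON

MoO₄²⁻ is present, so PexC is active.
With repressor PexC bound, *kepH* is not transcribed.
So KepH is not produced.
Mevalonate is present, so ZorU is inactive.
FubQ is constitutively active in this strain.
With repressor FubQ bound, *dulB* is not transcribed.
So DulB is not produced.
With no repressor bound, *kulW* is transcribed.
So KulW is produced and active.
No repressor is bound and KulW is active, so *ulmZ* is transcribed.
So UlmZ is produced and active.
No repressor is bound and UlmZ is active, so *fubC* is transcribed.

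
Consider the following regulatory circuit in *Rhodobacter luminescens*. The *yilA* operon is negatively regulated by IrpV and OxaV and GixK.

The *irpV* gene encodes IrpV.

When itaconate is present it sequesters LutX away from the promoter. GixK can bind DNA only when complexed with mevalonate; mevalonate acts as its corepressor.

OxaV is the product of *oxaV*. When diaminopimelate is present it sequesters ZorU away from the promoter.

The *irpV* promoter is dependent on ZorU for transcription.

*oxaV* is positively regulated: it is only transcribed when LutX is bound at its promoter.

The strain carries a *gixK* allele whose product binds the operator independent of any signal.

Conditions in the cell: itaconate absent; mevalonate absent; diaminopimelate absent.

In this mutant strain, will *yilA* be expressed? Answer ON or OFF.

Diaminopimelate is absent, so ZorU is active.
No repressor is bound and ZorU is active, so *irpV* is transcribed.
So IrpV is produced and active.
Itaconate is absent, so LutX is active.
No repressor is bound and LutX is active, so *oxaV* is transcribed.
So OxaV is produced and active.
GixK is constitutively active in this strain.
With repressor IrpV bound, *yilA* is not transcribed.

OFF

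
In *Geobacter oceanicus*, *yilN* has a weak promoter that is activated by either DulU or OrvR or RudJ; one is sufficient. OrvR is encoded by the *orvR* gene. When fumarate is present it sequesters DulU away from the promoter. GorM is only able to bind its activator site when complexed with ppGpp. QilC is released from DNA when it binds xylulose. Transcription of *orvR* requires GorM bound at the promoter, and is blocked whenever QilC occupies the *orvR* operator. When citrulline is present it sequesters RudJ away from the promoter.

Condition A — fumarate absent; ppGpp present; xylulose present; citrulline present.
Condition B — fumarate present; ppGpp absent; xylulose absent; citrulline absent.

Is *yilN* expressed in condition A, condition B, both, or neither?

Condition A:
Fumarate is absent, so DulU is active.
ppGpp is present, so GorM is active.
Xylulose is present, so QilC is inactive.
No repressor is bound and GorM is active, so *orvR* is transcribed.
So OrvR is produced and active.
Citrulline is present, so RudJ is inactive.
Activator DulU is present, so *yilN* is transcribed.
→ *yilN* is ON in A.
Condition B:
Fumarate is present, so DulU is inactive.
ppGpp is absent, so GorM is inactive.
Xylulose is absent, so QilC is active.
With repressor QilC bound, *orvR* is not transcribed.
So OrvR is not produced.
Citrulline is absent, so RudJ is active.
Activator RudJ is present, so *yilN* is transcribed.
→ *yilN* is ON in B.

both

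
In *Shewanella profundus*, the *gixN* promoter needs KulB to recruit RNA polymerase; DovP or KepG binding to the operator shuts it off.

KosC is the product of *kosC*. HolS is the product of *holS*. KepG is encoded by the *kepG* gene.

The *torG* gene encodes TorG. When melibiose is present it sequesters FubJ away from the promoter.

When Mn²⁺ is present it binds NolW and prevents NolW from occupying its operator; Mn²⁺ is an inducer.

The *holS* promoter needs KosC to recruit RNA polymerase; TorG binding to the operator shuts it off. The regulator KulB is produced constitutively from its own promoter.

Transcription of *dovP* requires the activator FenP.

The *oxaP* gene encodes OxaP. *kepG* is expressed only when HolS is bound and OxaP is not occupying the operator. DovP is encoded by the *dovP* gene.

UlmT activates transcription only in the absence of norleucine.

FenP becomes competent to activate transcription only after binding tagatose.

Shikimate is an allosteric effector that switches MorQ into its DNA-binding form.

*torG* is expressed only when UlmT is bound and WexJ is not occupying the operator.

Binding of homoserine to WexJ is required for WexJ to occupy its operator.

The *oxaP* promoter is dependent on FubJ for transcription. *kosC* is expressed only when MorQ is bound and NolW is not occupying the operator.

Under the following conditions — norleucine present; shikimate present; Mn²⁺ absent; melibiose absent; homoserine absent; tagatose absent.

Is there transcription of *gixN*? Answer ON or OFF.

KulB is produced constitutively and is active.
Tagatose is absent, so FenP is inactive.
Required activator FenP is absent, so *dovP* is not transcribed.
So DovP is not produced.
Shikimate is present, so MorQ is active.
Mn²⁺ is absent, so NolW is active.
With repressor NolW bound, *kosC* is not transcribed.
So KosC is not produced.
Norleucine is present, so UlmT is inactive.
Homoserine is absent, so WexJ is inactive.
Required activator UlmT is absent, so *torG* is not transcribed.
So TorG is not produced.
Required activator KosC is absent, so *holS* is not transcribed.
So HolS is not produced.
Melibiose is absent, so FubJ is active.
No repressor is bound and FubJ is active, so *oxaP* is transcribed.
So OxaP is produced and active.
With repressor OxaP bound, *kepG* is not transcribed.
So KepG is not produced.
No repressor is bound and KulB is active, so *gixN* is transcribed.

ON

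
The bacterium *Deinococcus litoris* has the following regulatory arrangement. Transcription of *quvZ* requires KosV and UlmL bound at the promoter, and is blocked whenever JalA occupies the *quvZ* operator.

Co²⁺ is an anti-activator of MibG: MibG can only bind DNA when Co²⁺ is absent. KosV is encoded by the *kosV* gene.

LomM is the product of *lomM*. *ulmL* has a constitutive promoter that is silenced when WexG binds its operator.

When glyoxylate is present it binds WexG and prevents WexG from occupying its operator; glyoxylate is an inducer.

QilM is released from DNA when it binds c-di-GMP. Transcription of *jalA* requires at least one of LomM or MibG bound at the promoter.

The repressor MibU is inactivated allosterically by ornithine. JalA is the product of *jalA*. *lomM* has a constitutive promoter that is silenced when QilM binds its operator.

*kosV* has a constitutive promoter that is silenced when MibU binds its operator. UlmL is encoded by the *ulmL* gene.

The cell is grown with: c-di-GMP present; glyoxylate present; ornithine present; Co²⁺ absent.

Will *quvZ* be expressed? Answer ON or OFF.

OFF

Ornithine is present, so MibU is inactive.
With no repressor bound, *kosV* is transcribed.
So KosV is produced and active.
Glyoxylate is present, so WexG is inactive.
With no repressor bound, *ulmL* is transcribed.
So UlmL is produced and active.
c-di-GMP is present, so QilM is inactive.
With no repressor bound, *lomM* is transcribed.
So LomM is produced and active.
Co²⁺ is absent, so MibG is active.
Activator LomM is present, so *jalA* is transcribed.
So JalA is produced and active.
With repressor JalA bound, *quvZ* is not transcribed.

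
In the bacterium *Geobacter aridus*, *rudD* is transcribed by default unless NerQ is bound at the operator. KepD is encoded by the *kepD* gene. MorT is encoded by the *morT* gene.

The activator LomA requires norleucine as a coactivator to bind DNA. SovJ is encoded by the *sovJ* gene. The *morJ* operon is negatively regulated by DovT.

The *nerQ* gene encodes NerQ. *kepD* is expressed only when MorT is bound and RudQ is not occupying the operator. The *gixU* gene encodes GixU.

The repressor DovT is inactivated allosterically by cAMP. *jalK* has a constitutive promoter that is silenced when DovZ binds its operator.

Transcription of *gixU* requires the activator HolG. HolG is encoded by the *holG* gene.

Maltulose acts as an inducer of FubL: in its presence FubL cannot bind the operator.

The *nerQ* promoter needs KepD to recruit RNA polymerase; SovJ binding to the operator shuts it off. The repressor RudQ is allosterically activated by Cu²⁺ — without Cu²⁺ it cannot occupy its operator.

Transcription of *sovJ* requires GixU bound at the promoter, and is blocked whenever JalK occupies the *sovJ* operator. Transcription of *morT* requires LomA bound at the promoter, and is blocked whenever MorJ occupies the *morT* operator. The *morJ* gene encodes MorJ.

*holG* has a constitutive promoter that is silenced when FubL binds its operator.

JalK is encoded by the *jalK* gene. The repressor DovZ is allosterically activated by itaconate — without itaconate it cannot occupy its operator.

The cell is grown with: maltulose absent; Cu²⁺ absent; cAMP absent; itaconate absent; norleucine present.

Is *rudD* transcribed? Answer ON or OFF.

OFF

cAMP is absent, so DovT is active.
With repressor DovT bound, *morJ* is not transcribed.
So MorJ is not produced.
Norleucine is present, so LomA is active.
No repressor is bound and LomA is active, so *morT* is transcribed.
So MorT is produced and active.
Cu²⁺ is absent, so RudQ is inactive.
No repressor is bound and MorT is active, so *kepD* is transcribed.
So KepD is produced and active.
Itaconate is absent, so DovZ is inactive.
With no repressor bound, *jalK* is transcribed.
So JalK is produced and active.
Maltulose is absent, so FubL is active.
With repressor FubL bound, *holG* is not transcribed.
So HolG is not produced.
Required activator HolG is absent, so *gixU* is not transcribed.
So GixU is not produced.
With repressor JalK bound, *sovJ* is not transcribed.
So SovJ is not produced.
No repressor is bound and KepD is active, so *nerQ* is transcribed.
So NerQ is produced and active.
With repressor NerQ bound, *rudD* is not transcribed.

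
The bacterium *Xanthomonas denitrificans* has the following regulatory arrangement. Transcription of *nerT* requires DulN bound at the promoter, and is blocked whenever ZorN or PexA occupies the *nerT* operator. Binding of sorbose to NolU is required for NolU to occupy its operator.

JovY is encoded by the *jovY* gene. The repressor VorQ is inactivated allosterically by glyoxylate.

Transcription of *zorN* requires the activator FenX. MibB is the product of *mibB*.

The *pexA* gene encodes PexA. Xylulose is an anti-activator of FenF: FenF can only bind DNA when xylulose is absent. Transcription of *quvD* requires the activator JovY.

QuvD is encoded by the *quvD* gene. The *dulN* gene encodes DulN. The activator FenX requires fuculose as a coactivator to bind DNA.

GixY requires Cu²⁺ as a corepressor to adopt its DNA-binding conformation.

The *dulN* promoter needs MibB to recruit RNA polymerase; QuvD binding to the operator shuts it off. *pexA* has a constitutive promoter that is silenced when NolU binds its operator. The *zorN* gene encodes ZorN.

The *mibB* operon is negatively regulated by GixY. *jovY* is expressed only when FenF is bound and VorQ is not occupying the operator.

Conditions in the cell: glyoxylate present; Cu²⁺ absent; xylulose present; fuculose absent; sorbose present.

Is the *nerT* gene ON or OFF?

ON

Fuculose is absent, so FenX is inactive.
Required activator FenX is absent, so *zorN* is not transcribed.
So ZorN is not produced.
Glyoxylate is present, so VorQ is inactive.
Xylulose is present, so FenF is inactive.
Required activator FenF is absent, so *jovY* is not transcribed.
So JovY is not produced.
Required activator JovY is absent, so *quvD* is not transcribed.
So QuvD is not produced.
Cu²⁺ is absent, so GixY is inactive.
With no repressor bound, *mibB* is transcribed.
So MibB is produced and active.
No repressor is bound and MibB is active, so *dulN* is transcribed.
So DulN is produced and active.
Sorbose is present, so NolU is active.
With repressor NolU bound, *pexA* is not transcribed.
So PexA is not produced.
No repressor is bound and DulN is active, so *nerT* is transcribed.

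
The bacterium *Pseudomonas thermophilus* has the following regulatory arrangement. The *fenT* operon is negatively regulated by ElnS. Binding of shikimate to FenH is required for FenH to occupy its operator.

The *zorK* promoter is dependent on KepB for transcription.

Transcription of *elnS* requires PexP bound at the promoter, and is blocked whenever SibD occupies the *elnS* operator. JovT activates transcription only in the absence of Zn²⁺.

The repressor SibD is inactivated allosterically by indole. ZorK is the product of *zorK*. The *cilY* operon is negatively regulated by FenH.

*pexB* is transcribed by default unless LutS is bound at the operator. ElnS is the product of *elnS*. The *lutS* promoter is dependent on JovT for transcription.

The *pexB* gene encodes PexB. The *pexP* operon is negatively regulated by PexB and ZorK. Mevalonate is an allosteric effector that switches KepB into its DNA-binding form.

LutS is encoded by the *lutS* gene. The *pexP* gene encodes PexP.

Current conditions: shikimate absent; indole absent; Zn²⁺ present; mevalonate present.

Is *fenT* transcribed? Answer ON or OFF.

Zn²⁺ is present, so JovT is inactive.
Required activator JovT is absent, so *lutS* is not transcribed.
So LutS is not produced.
With no repressor bound, *pexB* is transcribed.
So PexB is produced and active.
Mevalonate is present, so KepB is active.
No repressor is bound and KepB is active, so *zorK* is transcribed.
So ZorK is produced and active.
With repressor PexB bound, *pexP* is not transcribed.
So PexP is not produced.
Indole is absent, so SibD is active.
With repressor SibD bound, *elnS* is not transcribed.
So ElnS is not produced.
With no repressor bound, *fenT* is transcribed.

ON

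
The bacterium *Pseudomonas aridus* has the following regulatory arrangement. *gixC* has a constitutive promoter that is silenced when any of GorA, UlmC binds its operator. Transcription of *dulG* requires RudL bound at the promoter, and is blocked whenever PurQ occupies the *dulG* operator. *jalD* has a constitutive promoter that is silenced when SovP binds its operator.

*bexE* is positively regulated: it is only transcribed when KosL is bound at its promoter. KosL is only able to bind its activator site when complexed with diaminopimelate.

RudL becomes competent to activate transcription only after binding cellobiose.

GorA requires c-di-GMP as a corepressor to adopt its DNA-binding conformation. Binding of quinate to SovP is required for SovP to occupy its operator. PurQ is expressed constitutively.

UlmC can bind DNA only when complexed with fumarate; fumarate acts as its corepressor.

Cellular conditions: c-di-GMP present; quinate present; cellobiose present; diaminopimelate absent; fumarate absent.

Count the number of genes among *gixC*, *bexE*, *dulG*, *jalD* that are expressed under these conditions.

c-di-GMP is present, so GorA is active.
Fumarate is absent, so UlmC is inactive.
With repressor GorA bound, *gixC* is not transcribed.
→ *gixC* is OFF.
Diaminopimelate is absent, so KosL is inactive.
Required activator KosL is absent, so *bexE* is not transcribed.
→ *bexE* is OFF.
Cellobiose is present, so RudL is active.
PurQ is produced constitutively and is active.
With repressor PurQ bound, *dulG* is not transcribed.
→ *dulG* is OFF.
Quinate is present, so SovP is active.
With repressor SovP bound, *jalD* is not transcribed.
→ *jalD* is OFF.
0 of the 4 genes are transcribed.

0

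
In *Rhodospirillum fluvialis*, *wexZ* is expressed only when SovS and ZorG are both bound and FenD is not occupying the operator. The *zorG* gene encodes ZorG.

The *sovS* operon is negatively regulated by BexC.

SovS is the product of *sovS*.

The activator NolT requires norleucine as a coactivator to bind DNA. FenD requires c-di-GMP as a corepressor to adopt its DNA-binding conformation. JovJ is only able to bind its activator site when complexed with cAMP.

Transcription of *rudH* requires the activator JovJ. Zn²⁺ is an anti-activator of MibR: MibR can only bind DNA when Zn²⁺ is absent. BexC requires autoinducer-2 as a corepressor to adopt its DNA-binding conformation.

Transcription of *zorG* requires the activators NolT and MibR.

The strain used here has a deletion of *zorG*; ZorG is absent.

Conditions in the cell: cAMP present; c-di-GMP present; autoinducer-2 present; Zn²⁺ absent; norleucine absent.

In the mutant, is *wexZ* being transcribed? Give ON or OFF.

OFF

Autoinducer-2 is present, so BexC is active.
With repressor BexC bound, *sovS* is not transcribed.
So SovS is not produced.
c-di-GMP is present, so FenD is active.
ZorG is non-functional in this strain, so it has no effect.
With repressor FenD bound, *wexZ* is not transcribed.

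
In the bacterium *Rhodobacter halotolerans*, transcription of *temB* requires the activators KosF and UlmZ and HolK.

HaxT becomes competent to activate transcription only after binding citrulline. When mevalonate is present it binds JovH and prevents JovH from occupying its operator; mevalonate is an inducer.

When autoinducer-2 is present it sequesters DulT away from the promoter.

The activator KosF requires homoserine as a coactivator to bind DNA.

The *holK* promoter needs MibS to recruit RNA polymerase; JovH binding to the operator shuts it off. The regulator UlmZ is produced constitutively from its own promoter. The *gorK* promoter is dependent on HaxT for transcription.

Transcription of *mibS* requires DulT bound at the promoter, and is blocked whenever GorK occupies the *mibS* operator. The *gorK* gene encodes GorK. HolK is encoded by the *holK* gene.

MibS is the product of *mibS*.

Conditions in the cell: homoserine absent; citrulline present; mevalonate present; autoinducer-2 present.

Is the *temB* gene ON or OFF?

OFF

Homoserine is absent, so KosF is inactive.
UlmZ is produced constitutively and is active.
Citrulline is present, so HaxT is active.
No repressor is bound and HaxT is active, so *gorK* is transcribed.
So GorK is produced and active.
Autoinducer-2 is present, so DulT is inactive.
With repressor GorK bound, *mibS* is not transcribed.
So MibS is not produced.
Mevalonate is present, so JovH is inactive.
Required activator MibS is absent, so *holK* is not transcribed.
So HolK is not produced.
Required activator KosF is absent, so *temB* is not transcribed.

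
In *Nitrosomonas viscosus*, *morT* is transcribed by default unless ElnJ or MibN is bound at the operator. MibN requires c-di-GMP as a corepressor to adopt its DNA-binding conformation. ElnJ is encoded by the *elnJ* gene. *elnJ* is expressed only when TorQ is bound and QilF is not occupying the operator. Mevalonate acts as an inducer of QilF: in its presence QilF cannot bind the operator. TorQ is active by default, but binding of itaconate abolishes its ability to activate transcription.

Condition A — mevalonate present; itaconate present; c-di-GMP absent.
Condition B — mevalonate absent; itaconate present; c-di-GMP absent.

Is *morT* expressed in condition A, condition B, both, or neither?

both

Condition A:
Mevalonate is present, so QilF is inactive.
Itaconate is present, so TorQ is inactive.
Required activator TorQ is absent, so *elnJ* is not transcribed.
So ElnJ is not produced.
c-di-GMP is absent, so MibN is inactive.
With no repressor bound, *morT* is transcribed.
→ *morT* is ON in A.
Condition B:
Mevalonate is absent, so QilF is active.
Itaconate is present, so TorQ is inactive.
With repressor QilF bound, *elnJ* is not transcribed.
So ElnJ is not produced.
c-di-GMP is absent, so MibN is inactive.
With no repressor bound, *morT* is transcribed.
→ *morT* is ON in B.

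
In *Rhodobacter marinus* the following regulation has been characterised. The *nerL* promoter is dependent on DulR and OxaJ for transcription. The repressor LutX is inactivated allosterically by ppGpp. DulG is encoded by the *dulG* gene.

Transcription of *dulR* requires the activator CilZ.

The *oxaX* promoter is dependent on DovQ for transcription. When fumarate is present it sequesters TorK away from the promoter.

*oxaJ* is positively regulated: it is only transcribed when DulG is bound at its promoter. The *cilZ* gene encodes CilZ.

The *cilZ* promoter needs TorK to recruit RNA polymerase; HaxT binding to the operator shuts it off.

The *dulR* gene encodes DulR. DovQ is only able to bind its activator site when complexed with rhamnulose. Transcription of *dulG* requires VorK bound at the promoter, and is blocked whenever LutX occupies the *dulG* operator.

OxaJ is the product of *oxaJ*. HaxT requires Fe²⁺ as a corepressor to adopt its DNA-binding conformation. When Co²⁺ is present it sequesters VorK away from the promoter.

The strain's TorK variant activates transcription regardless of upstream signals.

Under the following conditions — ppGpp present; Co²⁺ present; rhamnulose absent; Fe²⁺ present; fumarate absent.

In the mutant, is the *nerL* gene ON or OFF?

OFF

TorK is constitutively active in this strain.
Fe²⁺ is present, so HaxT is active.
With repressor HaxT bound, *cilZ* is not transcribed.
So CilZ is not produced.
Required activator CilZ is absent, so *dulR* is not transcribed.
So DulR is not produced.
ppGpp is present, so LutX is inactive.
Co²⁺ is present, so VorK is inactive.
Required activator VorK is absent, so *dulG* is not transcribed.
So DulG is not produced.
Required activator DulG is absent, so *oxaJ* is not transcribed.
So OxaJ is not produced.
Required activator DulR is absent, so *nerL* is not transcribed.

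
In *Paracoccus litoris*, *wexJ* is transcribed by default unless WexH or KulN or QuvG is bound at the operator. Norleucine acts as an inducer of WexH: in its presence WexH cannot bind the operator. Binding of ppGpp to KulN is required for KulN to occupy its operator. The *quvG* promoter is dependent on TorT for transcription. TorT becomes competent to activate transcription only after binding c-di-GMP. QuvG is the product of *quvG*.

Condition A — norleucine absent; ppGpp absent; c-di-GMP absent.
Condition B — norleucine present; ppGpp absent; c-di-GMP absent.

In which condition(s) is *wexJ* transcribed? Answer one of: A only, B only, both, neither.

B only

Condition A:
Norleucine is absent, so WexH is active.
ppGpp is absent, so KulN is inactive.
c-di-GMP is absent, so TorT is inactive.
Required activator TorT is absent, so *quvG* is not transcribed.
So QuvG is not produced.
With repressor WexH bound, *wexJ* is not transcribed.
→ *wexJ* is OFF in A.
Condition B:
Norleucine is present, so WexH is inactive.
ppGpp is absent, so KulN is inactive.
c-di-GMP is absent, so TorT is inactive.
Required activator TorT is absent, so *quvG* is not transcribed.
So QuvG is not produced.
With no repressor bound, *wexJ* is transcribed.
→ *wexJ* is ON in B.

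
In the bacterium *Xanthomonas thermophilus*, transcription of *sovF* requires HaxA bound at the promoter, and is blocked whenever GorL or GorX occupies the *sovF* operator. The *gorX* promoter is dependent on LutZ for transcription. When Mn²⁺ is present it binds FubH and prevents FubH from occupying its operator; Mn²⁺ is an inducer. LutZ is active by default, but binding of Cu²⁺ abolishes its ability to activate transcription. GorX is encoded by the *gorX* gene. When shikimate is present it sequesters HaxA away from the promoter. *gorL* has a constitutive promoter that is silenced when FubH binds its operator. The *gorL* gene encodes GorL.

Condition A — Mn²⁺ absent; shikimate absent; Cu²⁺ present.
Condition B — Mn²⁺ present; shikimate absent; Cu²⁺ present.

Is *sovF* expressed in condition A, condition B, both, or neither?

Condition A:
Mn²⁺ is absent, so FubH is active.
With repressor FubH bound, *gorL* is not transcribed.
So GorL is not produced.
Shikimate is absent, so HaxA is active.
Cu²⁺ is present, so LutZ is inactive.
Required activator LutZ is absent, so *gorX* is not transcribed.
So GorX is not produced.
No repressor is bound and HaxA is active, so *sovF* is transcribed.
→ *sovF* is ON in A.
Condition B:
Mn²⁺ is present, so FubH is inactive.
With no repressor bound, *gorL* is transcribed.
So GorL is produced and active.
Shikimate is absent, so HaxA is active.
Cu²⁺ is present, so LutZ is inactive.
Required activator LutZ is absent, so *gorX* is not transcribed.
So GorX is not produced.
With repressor GorL bound, *sovF* is not transcribed.
→ *sovF* is OFF in B.

A only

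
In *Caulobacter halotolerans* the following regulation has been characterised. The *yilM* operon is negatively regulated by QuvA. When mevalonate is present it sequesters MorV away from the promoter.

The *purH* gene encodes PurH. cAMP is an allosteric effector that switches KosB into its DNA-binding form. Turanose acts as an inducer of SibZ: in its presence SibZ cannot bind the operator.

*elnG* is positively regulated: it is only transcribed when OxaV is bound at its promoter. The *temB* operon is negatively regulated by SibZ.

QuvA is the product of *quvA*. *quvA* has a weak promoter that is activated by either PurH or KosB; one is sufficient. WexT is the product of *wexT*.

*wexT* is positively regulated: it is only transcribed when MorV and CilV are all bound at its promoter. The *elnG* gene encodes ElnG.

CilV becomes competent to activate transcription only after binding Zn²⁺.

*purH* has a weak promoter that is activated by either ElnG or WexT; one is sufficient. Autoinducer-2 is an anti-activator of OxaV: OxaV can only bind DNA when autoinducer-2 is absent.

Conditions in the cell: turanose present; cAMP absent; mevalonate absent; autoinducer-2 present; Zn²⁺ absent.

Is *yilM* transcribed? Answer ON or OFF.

Autoinducer-2 is present, so OxaV is inactive.
Required activator OxaV is absent, so *elnG* is not transcribed.
So ElnG is not produced.
Mevalonate is absent, so MorV is active.
Zn²⁺ is absent, so CilV is inactive.
Required activator CilV is absent, so *wexT* is not transcribed.
So WexT is not produced.
No activator is available at the *purH* promoter, so *purH* is not transcribed.
So PurH is not produced.
cAMP is absent, so KosB is inactive.
No activator is available at the *quvA* promoter, so *quvA* is not transcribed.
So QuvA is not produced.
With no repressor bound, *yilM* is transcribed.

ON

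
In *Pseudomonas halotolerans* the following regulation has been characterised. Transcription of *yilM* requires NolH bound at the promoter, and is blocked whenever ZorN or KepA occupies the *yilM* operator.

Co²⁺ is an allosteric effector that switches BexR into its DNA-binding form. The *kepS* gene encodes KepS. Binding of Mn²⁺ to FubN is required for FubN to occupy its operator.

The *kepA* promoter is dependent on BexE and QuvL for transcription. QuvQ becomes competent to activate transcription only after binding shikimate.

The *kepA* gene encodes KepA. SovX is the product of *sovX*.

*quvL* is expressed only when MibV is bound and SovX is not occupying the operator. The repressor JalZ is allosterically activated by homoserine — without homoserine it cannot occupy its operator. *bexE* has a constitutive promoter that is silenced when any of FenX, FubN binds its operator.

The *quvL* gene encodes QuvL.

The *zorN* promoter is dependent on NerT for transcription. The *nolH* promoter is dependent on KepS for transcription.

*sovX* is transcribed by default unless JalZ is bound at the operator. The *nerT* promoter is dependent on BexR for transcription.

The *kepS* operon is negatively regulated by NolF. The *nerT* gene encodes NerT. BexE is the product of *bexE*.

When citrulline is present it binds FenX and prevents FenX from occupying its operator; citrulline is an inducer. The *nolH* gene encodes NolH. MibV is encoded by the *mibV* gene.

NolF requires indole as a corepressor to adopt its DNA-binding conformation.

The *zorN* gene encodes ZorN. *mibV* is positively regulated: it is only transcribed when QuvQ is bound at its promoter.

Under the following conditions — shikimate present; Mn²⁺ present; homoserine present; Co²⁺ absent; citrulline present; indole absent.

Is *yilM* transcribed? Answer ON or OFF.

ON

Indole is absent, so NolF is inactive.
With no repressor bound, *kepS* is transcribed.
So KepS is produced and active.
No repressor is bound and KepS is active, so *nolH* is transcribed.
So NolH is produced and active.
Co²⁺ is absent, so BexR is inactive.
Required activator BexR is absent, so *nerT* is not transcribed.
So NerT is not produced.
Required activator NerT is absent, so *zorN* is not transcribed.
So ZorN is not produced.
Citrulline is present, so FenX is inactive.
Mn²⁺ is present, so FubN is active.
With repressor FubN bound, *bexE* is not transcribed.
So BexE is not produced.
Shikimate is present, so QuvQ is active.
No repressor is bound and QuvQ is active, so *mibV* is transcribed.
So MibV is produced and active.
Homoserine is present, so JalZ is active.
With repressor JalZ bound, *sovX* is not transcribed.
So SovX is not produced.
No repressor is bound and MibV is active, so *quvL* is transcribed.
So QuvL is produced and active.
Required activator BexE is absent, so *kepA* is not transcribed.
So KepA is not produced.
No repressor is bound and NolH is active, so *yilM* is transcribed.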